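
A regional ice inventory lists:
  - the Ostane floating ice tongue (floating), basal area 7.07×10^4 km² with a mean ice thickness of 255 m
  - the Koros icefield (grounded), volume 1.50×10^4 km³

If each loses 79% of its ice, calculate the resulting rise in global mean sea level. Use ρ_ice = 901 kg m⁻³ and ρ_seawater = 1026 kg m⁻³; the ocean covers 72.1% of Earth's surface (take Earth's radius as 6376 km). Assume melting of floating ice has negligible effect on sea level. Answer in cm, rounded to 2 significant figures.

The Ostane floating ice tongue is floating and already displaces its own weight of water, so its melt adds essentially nothing to sea level.
Koros: 0.79 × 1.50×10^4 km³ × (901/1026) = 1.041×10^4 km³ of water.
Total added water ≈ 1.041×10^13 m³ over 3.68×10^14 m² → Δh = 0.0283 m = 2.8 cm.

≈ 2.8 cm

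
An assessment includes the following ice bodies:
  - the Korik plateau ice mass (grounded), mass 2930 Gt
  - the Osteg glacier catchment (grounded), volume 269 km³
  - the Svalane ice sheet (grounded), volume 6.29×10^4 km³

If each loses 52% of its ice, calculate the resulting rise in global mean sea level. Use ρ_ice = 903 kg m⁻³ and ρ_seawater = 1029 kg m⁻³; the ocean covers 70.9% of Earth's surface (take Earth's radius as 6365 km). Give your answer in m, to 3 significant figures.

≈ 0.0840 m

Korik: 0.52 × 2930 Gt = 1.524×10^15 kg; dividing by ρ_w = 1029 kg m⁻³ gives 1.481×10^12 m³ of water.
Osteg: 0.52 × 269 km³ × (903/1029) = 122.8 km³ of water.
Svalane: 0.52 × 6.29×10^4 km³ × (903/1029) = 2.870×10^4 km³ of water.
Total added water ≈ 3.031×10^13 m³ over 3.61×10^14 m² → Δh = 0.0840 m.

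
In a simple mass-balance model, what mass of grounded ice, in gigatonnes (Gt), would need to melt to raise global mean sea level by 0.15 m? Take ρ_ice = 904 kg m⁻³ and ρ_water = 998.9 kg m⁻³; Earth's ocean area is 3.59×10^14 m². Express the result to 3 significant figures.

Required water volume = Δh × A = 0.15 m × 3.59×10^14 m² = 5.385×10^13 m³.
ρ_w = 998.9 kg m⁻³, so the mass of water = 5.385×10^13 m³ × 998.9 kg m⁻³ = 5.379×10^16 kg = 5.38×10^4 Gt (and the same mass of ice, by conservation).

≈ 5.38×10^4 Gt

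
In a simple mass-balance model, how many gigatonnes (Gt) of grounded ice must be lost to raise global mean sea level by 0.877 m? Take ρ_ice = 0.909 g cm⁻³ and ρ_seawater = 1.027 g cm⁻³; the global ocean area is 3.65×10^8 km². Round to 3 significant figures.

≈ 3.29×10^5 Gt

Required water volume = Δh × A = 0.877 m × 3.65×10^14 m² = 3.201×10^14 m³.
ρ_w = 1.027 g cm⁻³ = 1027 kg m⁻³, so the mass of water = 3.201×10^14 m³ × 1027 kg m⁻³ = 3.287×10^17 kg = 3.29×10^5 Gt (and the same mass of ice, by conservation).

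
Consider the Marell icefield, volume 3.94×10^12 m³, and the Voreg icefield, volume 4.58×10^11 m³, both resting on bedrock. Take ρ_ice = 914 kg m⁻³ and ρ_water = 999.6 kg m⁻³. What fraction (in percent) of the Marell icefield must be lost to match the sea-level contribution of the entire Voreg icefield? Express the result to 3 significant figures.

≈ 11.6 %

Equal sea-level rise means equal mass of meltwater, i.e. equal mass of ice lost.
Ice mass of Voreg: 4.186×10^14 kg; ice mass of Marell: 3.601×10^15 kg.
Fraction required = 4.186×10^14 / 3.601×10^15 = 0.116 → 11.6 %.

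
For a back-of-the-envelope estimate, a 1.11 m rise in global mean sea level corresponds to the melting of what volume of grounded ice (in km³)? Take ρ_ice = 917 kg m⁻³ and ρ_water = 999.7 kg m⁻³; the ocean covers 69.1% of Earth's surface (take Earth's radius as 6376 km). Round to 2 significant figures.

Required water volume = Δh × A = 1.11 m × 3.53×10^14 m² = 3.918×10^14 m³ = 3.918×10^5 km³.
Ice volume = water volume × ρ_w/ρ_ice = 3.918×10^5 × 999.7/917 = 4.3×10^5 km³.

≈ 4.3×10^5 km³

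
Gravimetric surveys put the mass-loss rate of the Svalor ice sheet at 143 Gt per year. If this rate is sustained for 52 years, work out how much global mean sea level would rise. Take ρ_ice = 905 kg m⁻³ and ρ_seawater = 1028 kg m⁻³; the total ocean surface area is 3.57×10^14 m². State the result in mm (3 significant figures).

Total mass lost = 143 Gt/yr × 52 yr = 7436 Gt = 7.436×10^15 kg.
ρ_w = 1028 kg m⁻³, so water volume = 7.436×10^15 / 1028 = 7.233×10^12 m³.
Δh = 7.233×10^12 / 3.57×10^14 = 0.0203 m = 20.3 mm.

≈ 20.3 mm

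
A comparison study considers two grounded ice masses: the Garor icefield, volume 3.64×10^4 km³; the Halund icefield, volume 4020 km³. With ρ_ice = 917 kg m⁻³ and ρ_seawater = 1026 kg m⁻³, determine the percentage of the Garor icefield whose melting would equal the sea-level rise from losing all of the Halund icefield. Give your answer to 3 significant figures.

≈ 11.0 %

Equal sea-level rise means equal mass of meltwater, i.e. equal mass of ice lost.
Ice mass of Halund: 3.686×10^15 kg; ice mass of Garor: 3.338×10^16 kg.
Fraction required = 3.686×10^15 / 3.338×10^16 = 0.110 → 11.0 %.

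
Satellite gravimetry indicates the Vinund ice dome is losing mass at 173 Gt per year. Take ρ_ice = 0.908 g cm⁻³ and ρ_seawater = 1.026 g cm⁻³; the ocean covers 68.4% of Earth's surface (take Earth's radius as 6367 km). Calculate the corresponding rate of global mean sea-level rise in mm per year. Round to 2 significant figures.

≈ 0.48 mm/yr

ρ_w = 1.026 g cm⁻³ = 1026 kg m⁻³. Annual water volume added = 173 Gt / ρ_w = 1.730×10^14 kg / 1026 kg m⁻³ = 1.686×10^11 m³.
Δh per year = 1.686×10^11 / 3.48×10^14 = 4.84×10^-4 m = 0.48 mm.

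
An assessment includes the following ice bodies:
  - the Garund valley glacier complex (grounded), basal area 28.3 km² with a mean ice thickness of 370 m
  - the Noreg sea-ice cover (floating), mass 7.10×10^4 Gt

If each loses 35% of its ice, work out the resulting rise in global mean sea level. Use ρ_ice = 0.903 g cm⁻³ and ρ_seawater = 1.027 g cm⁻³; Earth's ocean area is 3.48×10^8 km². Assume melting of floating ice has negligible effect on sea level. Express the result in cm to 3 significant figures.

Garund: ice volume = 28.3 km² × 370 m = 10.47 km³; 0.35 × 10.47 × (903/1027) = 3.222 km³ of water.
The Noreg sea-ice cover is floating and already displaces its own weight of water, so its melt adds essentially nothing to sea level.
Total added water ≈ 3.222×10^9 m³ over 3.48×10^14 m² → Δh = 9.26×10^-6 m = 9.26×10^-4 cm.

≈ 9.26×10^-4 cm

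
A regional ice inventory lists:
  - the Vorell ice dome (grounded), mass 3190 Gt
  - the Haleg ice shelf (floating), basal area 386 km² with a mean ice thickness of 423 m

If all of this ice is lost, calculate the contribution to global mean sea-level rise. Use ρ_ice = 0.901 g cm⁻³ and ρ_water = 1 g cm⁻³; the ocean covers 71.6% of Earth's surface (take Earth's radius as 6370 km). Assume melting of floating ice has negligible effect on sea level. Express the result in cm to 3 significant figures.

Vorell: 3190 Gt = 3.190×10^15 kg; dividing by ρ_w = 1 g cm⁻³ = 1000 kg m⁻³ gives 3.190×10^12 m³ of water.
The Haleg ice shelf is floating and already displaces its own weight of water, so its melt adds essentially nothing to sea level.
Total added water ≈ 3.190×10^12 m³ over 3.65×10^14 m² → Δh = 8.74×10^-3 m = 0.874 cm.

≈ 0.874 cm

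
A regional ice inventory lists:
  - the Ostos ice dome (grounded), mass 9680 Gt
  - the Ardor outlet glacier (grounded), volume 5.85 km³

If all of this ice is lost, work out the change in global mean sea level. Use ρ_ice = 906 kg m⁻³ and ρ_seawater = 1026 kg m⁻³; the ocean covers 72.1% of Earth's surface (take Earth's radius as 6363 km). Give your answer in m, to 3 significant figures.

≈ 0.0257 m

Ostos: 9680 Gt = 9.680×10^15 kg; dividing by ρ_w = 1026 kg m⁻³ gives 9.435×10^12 m³ of water.
Ardor: 5.85 km³ × (906/1026) = 5.166 km³ of water.
Total added water ≈ 9.440×10^12 m³ over 3.67×10^14 m² → Δh = 0.0257 m.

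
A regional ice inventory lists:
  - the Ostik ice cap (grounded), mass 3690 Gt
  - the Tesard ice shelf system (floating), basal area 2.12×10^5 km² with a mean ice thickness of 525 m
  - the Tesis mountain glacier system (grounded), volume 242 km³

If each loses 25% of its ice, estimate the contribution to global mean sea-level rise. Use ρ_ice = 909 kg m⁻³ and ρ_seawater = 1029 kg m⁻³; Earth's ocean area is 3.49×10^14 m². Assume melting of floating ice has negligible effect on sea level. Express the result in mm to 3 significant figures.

≈ 2.72 mm

Ostik: 0.25 × 3690 Gt = 9.225×10^14 kg; dividing by ρ_w = 1029 kg m⁻³ gives 8.965×10^11 m³ of water.
The Tesard ice shelf system is floating and already displaces its own weight of water, so its melt adds essentially nothing to sea level.
Tesis: 0.25 × 242 km³ × (909/1029) = 53.44 km³ of water.
Total added water ≈ 9.499×10^11 m³ over 3.49×10^14 m² → Δh = 2.72×10^-3 m = 2.72 mm.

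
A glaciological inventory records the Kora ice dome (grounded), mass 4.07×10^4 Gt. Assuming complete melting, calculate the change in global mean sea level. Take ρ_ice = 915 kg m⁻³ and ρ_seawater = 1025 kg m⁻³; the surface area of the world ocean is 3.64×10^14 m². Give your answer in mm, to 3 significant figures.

Kora: 4.07×10^4 Gt = 4.070×10^16 kg; dividing by ρ_w = 1025 kg m⁻³ gives 3.971×10^13 m³ of water.
Spread over 3.64×10^14 m² of ocean, Δh = 3.971×10^13 / 3.64×10^14 = 0.109 m = 109 mm.

≈ 109 mm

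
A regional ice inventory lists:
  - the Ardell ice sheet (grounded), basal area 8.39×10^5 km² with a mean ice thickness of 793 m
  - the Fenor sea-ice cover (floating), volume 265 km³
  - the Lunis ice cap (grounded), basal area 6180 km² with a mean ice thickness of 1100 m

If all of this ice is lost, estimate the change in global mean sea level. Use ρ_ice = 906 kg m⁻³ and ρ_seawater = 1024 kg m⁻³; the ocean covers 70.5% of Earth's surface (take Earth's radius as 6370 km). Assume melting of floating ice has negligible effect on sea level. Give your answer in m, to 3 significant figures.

Ardell: ice volume = 8.39×10^5 km² × 793 m = 6.653×10^5 km³; 6.653×10^5 × (906/1024) = 5.887×10^5 km³ of water.
The Fenor sea-ice cover is floating and already displaces its own weight of water, so its melt adds essentially nothing to sea level.
Lunis: ice volume = 6180 km² × 1100 m = 6798 km³; 6798 × (906/1024) = 6015 km³ of water.
Total added water ≈ 5.947×10^14 m³ over 3.59×10^14 m² → Δh = 1.65 m.

≈ 1.65 m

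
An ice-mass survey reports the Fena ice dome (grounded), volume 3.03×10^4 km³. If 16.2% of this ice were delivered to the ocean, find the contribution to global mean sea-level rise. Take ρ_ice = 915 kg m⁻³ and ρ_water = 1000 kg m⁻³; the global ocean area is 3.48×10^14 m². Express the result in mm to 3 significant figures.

≈ 12.9 mm

Fena: 0.162 × 3.03×10^4 km³ × (915/1000) = 4491 km³ of water.
Spread over 3.48×10^14 m² of ocean, Δh = 4.491×10^12 / 3.48×10^14 = 0.0129 m = 12.9 mm.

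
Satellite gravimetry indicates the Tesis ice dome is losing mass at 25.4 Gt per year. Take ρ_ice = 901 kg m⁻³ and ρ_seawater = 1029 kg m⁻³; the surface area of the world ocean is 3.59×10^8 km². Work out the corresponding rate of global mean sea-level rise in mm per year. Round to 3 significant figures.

≈ 0.0688 mm/yr

ρ_w = 1029 kg m⁻³. Annual water volume added = 25.4 Gt / ρ_w = 2.540×10^13 kg / 1029 kg m⁻³ = 2.468×10^10 m³.
Δh per year = 2.468×10^10 / 3.59×10^14 = 6.88×10^-5 m = 0.0688 mm.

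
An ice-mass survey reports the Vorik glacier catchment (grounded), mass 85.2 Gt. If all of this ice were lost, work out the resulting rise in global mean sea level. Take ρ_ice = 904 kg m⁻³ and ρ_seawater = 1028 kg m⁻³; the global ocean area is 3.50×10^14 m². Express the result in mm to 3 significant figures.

Vorik: 85.2 Gt = 8.520×10^13 kg; dividing by ρ_w = 1028 kg m⁻³ gives 8.288×10^10 m³ of water.
Spread over 3.50×10^14 m² of ocean, Δh = 8.288×10^10 / 3.50×10^14 = 2.37×10^-4 m = 0.237 mm.

≈ 0.237 mm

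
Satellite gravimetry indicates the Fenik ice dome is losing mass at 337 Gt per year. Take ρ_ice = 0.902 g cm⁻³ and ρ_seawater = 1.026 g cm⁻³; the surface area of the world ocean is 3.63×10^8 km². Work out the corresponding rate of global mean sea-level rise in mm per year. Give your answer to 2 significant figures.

ρ_w = 1.026 g cm⁻³ = 1026 kg m⁻³. Annual water volume added = 337 Gt / ρ_w = 3.370×10^14 kg / 1026 kg m⁻³ = 3.285×10^11 m³.
Δh per year = 3.285×10^11 / 3.63×10^14 = 9.05×10^-4 m = 0.90 mm.

≈ 0.90 mm/yr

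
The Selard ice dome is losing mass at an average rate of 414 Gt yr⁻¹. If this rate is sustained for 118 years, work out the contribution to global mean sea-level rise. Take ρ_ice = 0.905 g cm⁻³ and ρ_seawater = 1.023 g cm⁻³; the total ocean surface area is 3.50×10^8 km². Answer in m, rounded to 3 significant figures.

Total mass lost = 414 Gt/yr × 118 yr = 4.885×10^4 Gt = 4.885×10^16 kg.
ρ_w = 1.023 g cm⁻³ = 1023 kg m⁻³, so water volume = 4.885×10^16 / 1023 = 4.775×10^13 m³.
Δh = 4.775×10^13 / 3.50×10^14 = 0.136 m.

≈ 0.136 m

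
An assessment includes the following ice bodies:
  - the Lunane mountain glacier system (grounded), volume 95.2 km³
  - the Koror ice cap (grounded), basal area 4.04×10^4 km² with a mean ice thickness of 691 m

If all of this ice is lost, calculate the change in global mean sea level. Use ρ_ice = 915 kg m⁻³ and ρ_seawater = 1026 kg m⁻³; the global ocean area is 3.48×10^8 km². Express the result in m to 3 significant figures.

≈ 0.0718 m

Lunane: 95.2 km³ × (915/1026) = 84.90 km³ of water.
Koror: ice volume = 4.04×10^4 km² × 691 m = 2.792×10^4 km³; 2.792×10^4 × (915/1026) = 2.490×10^4 km³ of water.
Total added water ≈ 2.498×10^13 m³ over 3.48×10^14 m² → Δh = 0.0718 m.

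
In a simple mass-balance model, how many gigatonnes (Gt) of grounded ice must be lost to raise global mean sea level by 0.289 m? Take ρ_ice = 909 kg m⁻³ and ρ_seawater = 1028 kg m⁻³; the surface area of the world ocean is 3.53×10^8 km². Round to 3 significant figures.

≈ 1.05×10^5 Gt

Required water volume = Δh × A = 0.289 m × 3.53×10^14 m² = 1.020×10^14 m³.
ρ_w = 1028 kg m⁻³, so the mass of water = 1.020×10^14 m³ × 1028 kg m⁻³ = 1.049×10^17 kg = 1.05×10^5 Gt (and the same mass of ice, by conservation).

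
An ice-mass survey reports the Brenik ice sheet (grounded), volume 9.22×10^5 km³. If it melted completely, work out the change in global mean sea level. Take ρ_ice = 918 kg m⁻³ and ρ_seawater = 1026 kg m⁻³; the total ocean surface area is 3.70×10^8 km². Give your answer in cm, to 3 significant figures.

≈ 223 cm

Brenik: 9.22×10^5 km³ × (918/1026) = 8.249×10^5 km³ of water.
Spread over 3.70×10^14 m² of ocean, Δh = 8.249×10^14 / 3.70×10^14 = 2.23 m = 223 cm.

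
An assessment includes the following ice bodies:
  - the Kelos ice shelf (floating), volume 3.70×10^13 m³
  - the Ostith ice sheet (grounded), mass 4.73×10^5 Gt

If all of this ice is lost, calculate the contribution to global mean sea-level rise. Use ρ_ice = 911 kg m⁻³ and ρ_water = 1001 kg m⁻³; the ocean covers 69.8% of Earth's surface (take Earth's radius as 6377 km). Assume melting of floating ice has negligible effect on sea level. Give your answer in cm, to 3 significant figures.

The Kelos ice shelf is floating and already displaces its own weight of water, so its melt adds essentially nothing to sea level.
Ostith: 4.73×10^5 Gt = 4.730×10^17 kg; dividing by ρ_w = 1001 kg m⁻³ gives 4.725×10^14 m³ of water.
Total added water ≈ 4.725×10^14 m³ over 3.57×10^14 m² → Δh = 1.32 m = 132 cm.

≈ 132 cm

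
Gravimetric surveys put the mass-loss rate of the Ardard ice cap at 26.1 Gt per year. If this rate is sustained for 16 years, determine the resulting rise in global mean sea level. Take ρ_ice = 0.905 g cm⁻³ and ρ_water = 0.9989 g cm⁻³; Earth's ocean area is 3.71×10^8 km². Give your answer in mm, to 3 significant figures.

≈ 1.13 mm

Total mass lost = 26.1 Gt/yr × 16 yr = 417.6 Gt = 4.176×10^14 kg.
ρ_w = 0.9989 g cm⁻³ = 998.9 kg m⁻³, so water volume = 4.176×10^14 / 998.9 = 4.181×10^11 m³.
Δh = 4.181×10^11 / 3.71×10^14 = 1.13×10^-3 m = 1.13 mm.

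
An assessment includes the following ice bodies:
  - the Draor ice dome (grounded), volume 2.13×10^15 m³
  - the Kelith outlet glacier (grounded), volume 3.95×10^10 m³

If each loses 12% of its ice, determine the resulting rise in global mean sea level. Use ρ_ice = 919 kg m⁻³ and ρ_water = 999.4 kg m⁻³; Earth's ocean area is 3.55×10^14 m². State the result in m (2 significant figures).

≈ 0.66 m

Draor: 0.12 × 2.13×10^15 m³ × (919/999.4) = 2.350×10^14 m³ of water.
Kelith: 0.12 × 3.95×10^10 m³ × (919/999.4) = 4.359×10^9 m³ of water.
Total added water ≈ 2.350×10^14 m³ over 3.55×10^14 m² → Δh = 0.662 m.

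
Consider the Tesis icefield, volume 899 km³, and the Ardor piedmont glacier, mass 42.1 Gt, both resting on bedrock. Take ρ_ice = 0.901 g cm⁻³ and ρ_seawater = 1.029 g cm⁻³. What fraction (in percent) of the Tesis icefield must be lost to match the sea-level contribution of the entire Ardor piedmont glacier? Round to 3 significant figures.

Equal sea-level rise means equal mass of meltwater, i.e. equal mass of ice lost.
Ice mass of Ardor: 4.210×10^13 kg; ice mass of Tesis: 8.100×10^14 kg.
Fraction required = 4.210×10^13 / 8.100×10^14 = 0.0520 → 5.20 %.

≈ 5.20 %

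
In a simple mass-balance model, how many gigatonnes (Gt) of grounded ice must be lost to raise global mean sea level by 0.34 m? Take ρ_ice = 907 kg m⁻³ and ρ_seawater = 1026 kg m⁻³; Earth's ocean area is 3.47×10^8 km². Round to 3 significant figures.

Required water volume = Δh × A = 0.34 m × 3.47×10^14 m² = 1.180×10^14 m³.
ρ_w = 1026 kg m⁻³, so the mass of water = 1.180×10^14 m³ × 1026 kg m⁻³ = 1.210×10^17 kg = 1.21×10^5 Gt (and the same mass of ice, by conservation).

≈ 1.21×10^5 Gt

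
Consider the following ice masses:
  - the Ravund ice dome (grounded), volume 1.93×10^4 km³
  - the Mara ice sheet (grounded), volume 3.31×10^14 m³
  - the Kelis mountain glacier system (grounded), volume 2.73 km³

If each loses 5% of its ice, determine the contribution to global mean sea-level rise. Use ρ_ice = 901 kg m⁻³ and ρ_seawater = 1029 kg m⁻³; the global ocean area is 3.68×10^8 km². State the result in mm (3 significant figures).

Ravund: 0.05 × 1.93×10^4 km³ × (901/1029) = 845.0 km³ of water.
Mara: 0.05 × 3.31×10^14 m³ × (901/1029) = 1.449×10^13 m³ of water.
Kelis: 0.05 × 2.73 km³ × (901/1029) = 0.1195 km³ of water.
Total added water ≈ 1.534×10^13 m³ over 3.68×10^14 m² → Δh = 0.0417 m = 41.7 mm.

≈ 41.7 mm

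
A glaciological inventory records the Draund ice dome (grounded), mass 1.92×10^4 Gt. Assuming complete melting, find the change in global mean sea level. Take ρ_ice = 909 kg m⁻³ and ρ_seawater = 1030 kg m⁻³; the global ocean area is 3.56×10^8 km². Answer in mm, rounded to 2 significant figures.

≈ 52 mm

Draund: 1.92×10^4 Gt = 1.920×10^16 kg; dividing by ρ_w = 1030 kg m⁻³ gives 1.864×10^13 m³ of water.
Spread over 3.56×10^14 m² of ocean, Δh = 1.864×10^13 / 3.56×10^14 = 0.0524 m = 52 mm.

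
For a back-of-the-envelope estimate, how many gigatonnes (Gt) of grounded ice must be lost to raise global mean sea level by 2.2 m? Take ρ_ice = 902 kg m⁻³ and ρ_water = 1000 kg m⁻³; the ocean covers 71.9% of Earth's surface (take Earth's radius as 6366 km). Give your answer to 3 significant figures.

Required water volume = Δh × A = 2.2 m × 3.66×10^14 m² = 8.056×10^14 m³.
ρ_w = 1000 kg m⁻³, so the mass of water = 8.056×10^14 m³ × 1000 kg m⁻³ = 8.056×10^17 kg = 8.06×10^5 Gt (and the same mass of ice, by conservation).

≈ 8.06×10^5 Gt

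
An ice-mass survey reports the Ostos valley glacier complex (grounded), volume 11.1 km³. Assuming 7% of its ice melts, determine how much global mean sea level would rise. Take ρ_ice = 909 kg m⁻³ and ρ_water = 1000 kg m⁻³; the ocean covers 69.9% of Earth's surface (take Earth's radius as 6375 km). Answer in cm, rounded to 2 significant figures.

Ostos: 0.07 × 11.1 km³ × (909/1000) = 0.7063 km³ of water.
Spread over 3.57×10^14 m² of ocean, Δh = 7.063×10^8 / 3.57×10^14 = 1.98×10^-6 m = 2.0×10^-4 cm.

≈ 2.0×10^-4 cm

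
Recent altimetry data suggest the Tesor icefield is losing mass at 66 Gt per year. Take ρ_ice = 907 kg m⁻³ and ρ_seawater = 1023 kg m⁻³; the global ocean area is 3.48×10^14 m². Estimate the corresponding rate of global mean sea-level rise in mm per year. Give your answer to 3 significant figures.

ρ_w = 1023 kg m⁻³. Annual water volume added = 66 Gt / ρ_w = 6.600×10^13 kg / 1023 kg m⁻³ = 6.452×10^10 m³.
Δh per year = 6.452×10^10 / 3.48×10^14 = 1.85×10^-4 m = 0.185 mm.

≈ 0.185 mm/yr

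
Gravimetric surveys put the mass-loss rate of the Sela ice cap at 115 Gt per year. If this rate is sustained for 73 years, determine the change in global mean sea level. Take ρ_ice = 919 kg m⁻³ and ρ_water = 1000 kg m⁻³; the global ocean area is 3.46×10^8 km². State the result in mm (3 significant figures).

Total mass lost = 115 Gt/yr × 73 yr = 8395 Gt = 8.395×10^15 kg.
ρ_w = 1000 kg m⁻³, so water volume = 8.395×10^15 / 1000 = 8.395×10^12 m³.
Δh = 8.395×10^12 / 3.46×10^14 = 0.0243 m = 24.3 mm.

≈ 24.3 mm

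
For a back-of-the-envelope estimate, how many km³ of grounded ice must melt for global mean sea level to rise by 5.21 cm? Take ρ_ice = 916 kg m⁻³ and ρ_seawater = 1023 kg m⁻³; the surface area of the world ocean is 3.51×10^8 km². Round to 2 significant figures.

Required water volume = Δh × A = 0.0521 m × 3.51×10^14 m² = 1.829×10^13 m³ = 1.829×10^4 km³.
Ice volume = water volume × ρ_w/ρ_ice = 1.829×10^4 × 1023/916 = 2.0×10^4 km³.

≈ 2.0×10^4 km³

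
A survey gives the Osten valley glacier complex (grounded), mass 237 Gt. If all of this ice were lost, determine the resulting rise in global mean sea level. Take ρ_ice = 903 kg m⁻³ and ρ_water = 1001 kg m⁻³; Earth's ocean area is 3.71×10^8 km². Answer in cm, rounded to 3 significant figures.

≈ 0.0638 cm

Osten: 237 Gt = 2.370×10^14 kg; dividing by ρ_w = 1001 kg m⁻³ gives 2.368×10^11 m³ of water.
Spread over 3.71×10^14 m² of ocean, Δh = 2.368×10^11 / 3.71×10^14 = 6.38×10^-4 m = 0.0638 cm.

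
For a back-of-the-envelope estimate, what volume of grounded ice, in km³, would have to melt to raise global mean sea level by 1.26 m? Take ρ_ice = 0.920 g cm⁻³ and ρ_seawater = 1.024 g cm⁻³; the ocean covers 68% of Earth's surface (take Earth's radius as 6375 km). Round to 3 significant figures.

≈ 4.87×10^5 km³

Required water volume = Δh × A = 1.26 m × 3.47×10^14 m² = 4.376×10^14 m³ = 4.376×10^5 km³.
Ice volume = water volume × ρ_w/ρ_ice = 4.376×10^5 × 1024/920 = 4.87×10^5 km³.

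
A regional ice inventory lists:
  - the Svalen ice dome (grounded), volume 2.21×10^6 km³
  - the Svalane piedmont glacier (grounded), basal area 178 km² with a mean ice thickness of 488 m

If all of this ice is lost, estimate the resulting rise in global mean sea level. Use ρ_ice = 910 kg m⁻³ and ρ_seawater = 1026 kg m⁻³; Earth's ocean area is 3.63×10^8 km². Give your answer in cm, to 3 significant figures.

≈ 540 cm

Svalen: 2.21×10^6 km³ × (910/1026) = 1.960×10^6 km³ of water.
Svalane: ice volume = 178 km² × 488 m = 86.86 km³; 86.86 × (910/1026) = 77.04 km³ of water.
Total added water ≈ 1.960×10^15 m³ over 3.63×10^14 m² → Δh = 5.40 m = 540 cm.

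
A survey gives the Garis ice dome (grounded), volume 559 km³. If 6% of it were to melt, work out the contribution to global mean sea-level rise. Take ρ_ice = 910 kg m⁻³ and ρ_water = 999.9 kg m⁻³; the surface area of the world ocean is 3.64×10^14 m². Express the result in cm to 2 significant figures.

≈ 8.4×10^-3 cm

Garis: 0.06 × 559 km³ × (910/999.9) = 30.52 km³ of water.
Spread over 3.64×10^14 m² of ocean, Δh = 3.052×10^10 / 3.64×10^14 = 8.39×10^-5 m = 8.4×10^-3 cm.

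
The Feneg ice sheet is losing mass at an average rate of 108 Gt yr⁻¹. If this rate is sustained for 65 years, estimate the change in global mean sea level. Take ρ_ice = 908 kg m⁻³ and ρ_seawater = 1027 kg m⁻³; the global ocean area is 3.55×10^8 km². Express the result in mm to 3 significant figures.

Total mass lost = 108 Gt/yr × 65 yr = 7020 Gt = 7.020×10^15 kg.
ρ_w = 1027 kg m⁻³, so water volume = 7.020×10^15 / 1027 = 6.835×10^12 m³.
Δh = 6.835×10^12 / 3.55×10^14 = 0.0193 m = 19.3 mm.

≈ 19.3 mm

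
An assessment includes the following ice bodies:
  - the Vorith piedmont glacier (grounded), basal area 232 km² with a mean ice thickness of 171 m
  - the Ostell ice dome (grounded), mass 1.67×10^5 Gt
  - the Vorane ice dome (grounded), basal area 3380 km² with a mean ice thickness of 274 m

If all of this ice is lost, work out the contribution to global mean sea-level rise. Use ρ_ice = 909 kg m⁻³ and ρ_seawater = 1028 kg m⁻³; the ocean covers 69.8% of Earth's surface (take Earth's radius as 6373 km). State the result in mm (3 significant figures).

Vorith: ice volume = 232 km² × 171 m = 39.67 km³; 39.67 × (909/1028) = 35.08 km³ of water.
Ostell: 1.67×10^5 Gt = 1.670×10^17 kg; dividing by ρ_w = 1028 kg m⁻³ gives 1.625×10^14 m³ of water.
Vorane: ice volume = 3380 km² × 274 m = 926.1 km³; 926.1 × (909/1028) = 818.9 km³ of water.
Total added water ≈ 1.633×10^14 m³ over 3.56×10^14 m² → Δh = 0.458 m = 458 mm.

≈ 458 mm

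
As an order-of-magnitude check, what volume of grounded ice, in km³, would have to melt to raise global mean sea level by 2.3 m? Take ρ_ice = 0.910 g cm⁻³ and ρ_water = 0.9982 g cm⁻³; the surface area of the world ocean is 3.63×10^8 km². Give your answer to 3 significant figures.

Required water volume = Δh × A = 2.3 m × 3.63×10^14 m² = 8.349×10^14 m³ = 8.349×10^5 km³.
Ice volume = water volume × ρ_w/ρ_ice = 8.349×10^5 × 998.2/910 = 9.16×10^5 km³.

≈ 9.16×10^5 km³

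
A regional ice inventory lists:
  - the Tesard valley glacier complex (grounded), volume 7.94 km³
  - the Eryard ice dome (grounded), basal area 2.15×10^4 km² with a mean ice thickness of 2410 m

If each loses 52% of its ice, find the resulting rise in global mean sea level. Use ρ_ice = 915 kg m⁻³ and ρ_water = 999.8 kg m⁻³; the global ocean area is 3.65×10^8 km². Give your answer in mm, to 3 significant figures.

Tesard: 0.52 × 7.94 km³ × (915/999.8) = 3.779 km³ of water.
Eryard: ice volume = 2.15×10^4 km² × 2410 m = 5.182×10^4 km³; 0.52 × 5.182×10^4 × (915/999.8) = 2.466×10^4 km³ of water.
Total added water ≈ 2.466×10^13 m³ over 3.65×10^14 m² → Δh = 0.0676 m = 67.6 mm.

≈ 67.6 mm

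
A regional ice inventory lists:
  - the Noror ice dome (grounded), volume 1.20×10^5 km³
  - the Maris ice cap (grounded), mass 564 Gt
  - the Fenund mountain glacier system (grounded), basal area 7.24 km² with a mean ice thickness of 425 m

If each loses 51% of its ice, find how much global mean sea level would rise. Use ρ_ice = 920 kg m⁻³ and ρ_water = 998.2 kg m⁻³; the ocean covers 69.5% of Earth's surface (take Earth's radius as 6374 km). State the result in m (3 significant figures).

Noror: 0.51 × 1.20×10^5 km³ × (920/998.2) = 5.641×10^4 km³ of water.
Maris: 0.51 × 564 Gt = 2.876×10^14 kg; dividing by ρ_w = 998.2 kg m⁻³ gives 2.882×10^11 m³ of water.
Fenund: ice volume = 7.24 km² × 425 m = 3.077 km³; 0.51 × 3.077 × (920/998.2) = 1.446 km³ of water.
Total added water ≈ 5.670×10^13 m³ over 3.55×10^14 m² → Δh = 0.160 m.

≈ 0.160 m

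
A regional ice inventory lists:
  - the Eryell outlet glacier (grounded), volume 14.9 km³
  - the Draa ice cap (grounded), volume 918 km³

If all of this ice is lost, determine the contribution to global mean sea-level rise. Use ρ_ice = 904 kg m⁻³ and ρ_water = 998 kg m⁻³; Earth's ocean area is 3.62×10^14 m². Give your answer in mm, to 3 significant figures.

≈ 2.33 mm

Eryell: 14.9 km³ × (904/998) = 13.50 km³ of water.
Draa: 918 km³ × (904/998) = 831.5 km³ of water.
Total added water ≈ 8.450×10^11 m³ over 3.62×10^14 m² → Δh = 2.33×10^-3 m = 2.33 mm.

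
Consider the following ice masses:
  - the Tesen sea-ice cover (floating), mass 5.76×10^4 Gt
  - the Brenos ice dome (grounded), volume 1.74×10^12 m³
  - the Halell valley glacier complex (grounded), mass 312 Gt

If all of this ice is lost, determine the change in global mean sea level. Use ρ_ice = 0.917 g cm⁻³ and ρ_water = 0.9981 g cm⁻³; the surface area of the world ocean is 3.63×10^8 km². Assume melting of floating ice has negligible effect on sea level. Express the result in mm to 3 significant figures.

The Tesen sea-ice cover is floating and already displaces its own weight of water, so its melt adds essentially nothing to sea level.
Brenos: 1.74×10^12 m³ × (917/998.1) = 1.599×10^12 m³ of water.
Halell: 312 Gt = 3.120×10^14 kg; dividing by ρ_w = 0.9981 g cm⁻³ = 998.1 kg m⁻³ gives 3.126×10^11 m³ of water.
Total added water ≈ 1.911×10^12 m³ over 3.63×10^14 m² → Δh = 5.27×10^-3 m = 5.27 mm.

≈ 5.27 mm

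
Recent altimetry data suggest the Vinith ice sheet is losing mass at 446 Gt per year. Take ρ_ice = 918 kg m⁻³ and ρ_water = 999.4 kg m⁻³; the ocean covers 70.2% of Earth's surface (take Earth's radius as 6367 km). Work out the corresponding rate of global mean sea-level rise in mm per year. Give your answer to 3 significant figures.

≈ 1.25 mm/yr

ρ_w = 999.4 kg m⁻³. Annual water volume added = 446 Gt / ρ_w = 4.460×10^14 kg / 999.4 kg m⁻³ = 4.463×10^11 m³.
Δh per year = 4.463×10^11 / 3.58×10^14 = 1.25×10^-3 m = 1.25 mm.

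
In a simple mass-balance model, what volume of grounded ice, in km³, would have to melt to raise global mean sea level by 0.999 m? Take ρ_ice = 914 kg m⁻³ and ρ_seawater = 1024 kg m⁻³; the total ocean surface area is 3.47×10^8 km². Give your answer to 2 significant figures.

≈ 3.9×10^5 km³

Required water volume = Δh × A = 0.999 m × 3.47×10^14 m² = 3.467×10^14 m³ = 3.467×10^5 km³.
Ice volume = water volume × ρ_w/ρ_ice = 3.467×10^5 × 1024/914 = 3.9×10^5 km³.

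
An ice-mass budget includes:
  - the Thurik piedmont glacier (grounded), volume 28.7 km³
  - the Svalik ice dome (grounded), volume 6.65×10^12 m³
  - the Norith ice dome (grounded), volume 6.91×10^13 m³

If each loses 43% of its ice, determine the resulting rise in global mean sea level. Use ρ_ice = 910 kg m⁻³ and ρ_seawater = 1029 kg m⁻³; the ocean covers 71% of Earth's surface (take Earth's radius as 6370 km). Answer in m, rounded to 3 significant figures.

≈ 0.0796 m

Thurik: 0.43 × 28.7 km³ × (910/1029) = 10.91 km³ of water.
Svalik: 0.43 × 6.65×10^12 m³ × (910/1029) = 2.529×10^12 m³ of water.
Norith: 0.43 × 6.91×10^13 m³ × (910/1029) = 2.628×10^13 m³ of water.
Total added water ≈ 2.882×10^13 m³ over 3.62×10^14 m² → Δh = 0.0796 m.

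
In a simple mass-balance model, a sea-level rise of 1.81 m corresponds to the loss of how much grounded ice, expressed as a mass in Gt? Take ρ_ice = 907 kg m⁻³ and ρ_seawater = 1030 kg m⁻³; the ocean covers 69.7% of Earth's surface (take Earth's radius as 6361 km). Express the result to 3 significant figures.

Required water volume = Δh × A = 1.81 m × 3.54×10^14 m² = 6.415×10^14 m³.
ρ_w = 1030 kg m⁻³, so the mass of water = 6.415×10^14 m³ × 1030 kg m⁻³ = 6.607×10^17 kg = 6.61×10^5 Gt (and the same mass of ice, by conservation).

≈ 6.61×10^5 Gt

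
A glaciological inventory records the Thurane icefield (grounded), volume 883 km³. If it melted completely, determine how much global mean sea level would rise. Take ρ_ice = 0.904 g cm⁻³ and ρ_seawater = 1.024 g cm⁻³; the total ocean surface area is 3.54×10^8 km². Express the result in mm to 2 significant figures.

Thurane: 883 km³ × (904/1024) = 779.5 km³ of water.
Spread over 3.54×10^14 m² of ocean, Δh = 7.795×10^11 / 3.54×10^14 = 2.20×10^-3 m = 2.2 mm.

≈ 2.2 mm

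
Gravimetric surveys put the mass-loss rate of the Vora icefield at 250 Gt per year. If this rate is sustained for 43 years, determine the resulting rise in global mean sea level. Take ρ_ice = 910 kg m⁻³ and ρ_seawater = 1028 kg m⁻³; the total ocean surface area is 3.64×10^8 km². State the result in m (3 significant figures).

Total mass lost = 250 Gt/yr × 43 yr = 1.075×10^4 Gt = 1.075×10^16 kg.
ρ_w = 1028 kg m⁻³, so water volume = 1.075×10^16 / 1028 = 1.046×10^13 m³.
Δh = 1.046×10^13 / 3.64×10^14 = 0.0287 m.

≈ 0.0287 m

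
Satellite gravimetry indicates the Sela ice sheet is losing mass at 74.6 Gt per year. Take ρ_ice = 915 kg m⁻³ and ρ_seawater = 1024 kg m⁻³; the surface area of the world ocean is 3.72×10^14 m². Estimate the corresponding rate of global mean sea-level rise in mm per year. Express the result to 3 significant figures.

≈ 0.196 mm/yr

ρ_w = 1024 kg m⁻³. Annual water volume added = 74.6 Gt / ρ_w = 7.460×10^13 kg / 1024 kg m⁻³ = 7.285×10^10 m³.
Δh per year = 7.285×10^10 / 3.72×10^14 = 1.96×10^-4 m = 0.196 mm.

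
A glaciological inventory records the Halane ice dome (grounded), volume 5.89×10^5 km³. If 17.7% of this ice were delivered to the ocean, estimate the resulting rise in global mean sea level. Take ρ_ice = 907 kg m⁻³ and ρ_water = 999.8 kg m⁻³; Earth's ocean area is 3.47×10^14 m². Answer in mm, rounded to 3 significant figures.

Halane: 0.177 × 5.89×10^5 km³ × (907/999.8) = 9.458×10^4 km³ of water.
Spread over 3.47×10^14 m² of ocean, Δh = 9.458×10^13 / 3.47×10^14 = 0.273 m = 273 mm.

≈ 273 mm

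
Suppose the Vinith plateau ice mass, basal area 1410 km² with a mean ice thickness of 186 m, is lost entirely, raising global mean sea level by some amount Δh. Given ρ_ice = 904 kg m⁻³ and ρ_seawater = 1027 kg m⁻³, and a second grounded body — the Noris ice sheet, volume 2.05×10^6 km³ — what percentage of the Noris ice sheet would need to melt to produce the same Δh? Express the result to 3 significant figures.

Equal sea-level rise means equal mass of meltwater, i.e. equal mass of ice lost.
Ice mass of Vinith: 2.371×10^14 kg; ice mass of Noris: 1.853×10^18 kg.
Fraction required = 2.371×10^14 / 1.853×10^18 = 1.28×10^-4 → 0.0128 %.

≈ 0.0128 %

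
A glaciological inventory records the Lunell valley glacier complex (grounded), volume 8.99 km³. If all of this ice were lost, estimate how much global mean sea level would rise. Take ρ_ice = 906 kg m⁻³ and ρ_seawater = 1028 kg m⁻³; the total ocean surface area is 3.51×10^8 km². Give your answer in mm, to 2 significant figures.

≈ 0.023 mm

Lunell: 8.99 km³ × (906/1028) = 7.923 km³ of water.
Spread over 3.51×10^14 m² of ocean, Δh = 7.923×10^9 / 3.51×10^14 = 2.26×10^-5 m = 0.023 mm.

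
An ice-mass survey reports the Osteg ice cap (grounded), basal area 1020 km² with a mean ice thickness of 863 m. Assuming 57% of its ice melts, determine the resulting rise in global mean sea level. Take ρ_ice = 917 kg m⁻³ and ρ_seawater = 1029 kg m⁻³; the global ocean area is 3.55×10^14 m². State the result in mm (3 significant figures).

≈ 1.26 mm

Osteg: ice volume = 1020 km² × 863 m = 880.3 km³; 0.57 × 880.3 × (917/1029) = 447.1 km³ of water.
Spread over 3.55×10^14 m² of ocean, Δh = 4.471×10^11 / 3.55×10^14 = 1.26×10^-3 m = 1.26 mm.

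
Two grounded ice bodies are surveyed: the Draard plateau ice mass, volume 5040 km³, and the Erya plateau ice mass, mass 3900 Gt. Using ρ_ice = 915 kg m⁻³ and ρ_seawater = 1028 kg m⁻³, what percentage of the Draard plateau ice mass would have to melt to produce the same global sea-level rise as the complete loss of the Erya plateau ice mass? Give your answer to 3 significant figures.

≈ 84.6 %

Equal sea-level rise means equal mass of meltwater, i.e. equal mass of ice lost.
Ice mass of Erya: 3.900×10^15 kg; ice mass of Draard: 4.612×10^15 kg.
Fraction required = 3.900×10^15 / 4.612×10^15 = 0.846 → 84.6 %.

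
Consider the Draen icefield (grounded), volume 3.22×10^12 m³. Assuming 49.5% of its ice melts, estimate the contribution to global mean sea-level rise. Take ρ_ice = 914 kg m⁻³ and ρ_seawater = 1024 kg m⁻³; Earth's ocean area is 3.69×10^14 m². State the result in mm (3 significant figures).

≈ 3.86 mm

Draen: 0.495 × 3.22×10^12 m³ × (914/1024) = 1.423×10^12 m³ of water.
Spread over 3.69×10^14 m² of ocean, Δh = 1.423×10^12 / 3.69×10^14 = 3.86×10^-3 m = 3.86 mm.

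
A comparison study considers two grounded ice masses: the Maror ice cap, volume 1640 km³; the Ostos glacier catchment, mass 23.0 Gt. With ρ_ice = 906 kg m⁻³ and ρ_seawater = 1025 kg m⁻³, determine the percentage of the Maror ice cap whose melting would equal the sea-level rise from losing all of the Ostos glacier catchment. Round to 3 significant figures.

Equal sea-level rise means equal mass of meltwater, i.e. equal mass of ice lost.
Ice mass of Ostos: 2.300×10^13 kg; ice mass of Maror: 1.486×10^15 kg.
Fraction required = 2.300×10^13 / 1.486×10^15 = 0.0155 → 1.55 %.

≈ 1.55 %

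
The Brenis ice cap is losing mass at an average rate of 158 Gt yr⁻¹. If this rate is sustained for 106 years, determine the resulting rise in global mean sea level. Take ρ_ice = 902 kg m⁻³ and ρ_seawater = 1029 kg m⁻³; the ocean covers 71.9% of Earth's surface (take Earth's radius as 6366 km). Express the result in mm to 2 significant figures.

≈ 44 mm

Total mass lost = 158 Gt/yr × 106 yr = 1.675×10^4 Gt = 1.675×10^16 kg.
ρ_w = 1029 kg m⁻³, so water volume = 1.675×10^16 / 1029 = 1.628×10^13 m³.
Δh = 1.628×10^13 / 3.66×10^14 = 0.0445 m = 44 mm.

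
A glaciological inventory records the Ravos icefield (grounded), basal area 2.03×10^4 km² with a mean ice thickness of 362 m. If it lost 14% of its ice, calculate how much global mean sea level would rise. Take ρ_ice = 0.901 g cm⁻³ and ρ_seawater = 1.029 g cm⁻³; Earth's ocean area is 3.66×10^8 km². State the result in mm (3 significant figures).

Ravos: ice volume = 2.03×10^4 km² × 362 m = 7349 km³; 0.14 × 7349 × (901/1029) = 900.8 km³ of water.
Spread over 3.66×10^14 m² of ocean, Δh = 9.008×10^11 / 3.66×10^14 = 2.46×10^-3 m = 2.46 mm.

≈ 2.46 mm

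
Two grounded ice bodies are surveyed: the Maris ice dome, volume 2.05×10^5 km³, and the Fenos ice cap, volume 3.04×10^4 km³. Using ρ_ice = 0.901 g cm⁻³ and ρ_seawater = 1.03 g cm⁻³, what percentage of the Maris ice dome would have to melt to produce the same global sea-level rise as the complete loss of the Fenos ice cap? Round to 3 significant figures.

≈ 14.8 %

Equal sea-level rise means equal mass of meltwater, i.e. equal mass of ice lost.
Ice mass of Fenos: 2.739×10^16 kg; ice mass of Maris: 1.847×10^17 kg.
Fraction required = 2.739×10^16 / 1.847×10^17 = 0.148 → 14.8 %.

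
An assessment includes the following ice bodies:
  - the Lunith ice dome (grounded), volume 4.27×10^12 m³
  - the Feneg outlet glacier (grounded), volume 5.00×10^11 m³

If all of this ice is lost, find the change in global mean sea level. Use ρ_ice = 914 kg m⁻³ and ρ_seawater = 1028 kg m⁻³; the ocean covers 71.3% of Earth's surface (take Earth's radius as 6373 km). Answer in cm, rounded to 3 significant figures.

≈ 1.17 cm

Lunith: 4.27×10^12 m³ × (914/1028) = 3.796×10^12 m³ of water.
Feneg: 5.00×10^11 m³ × (914/1028) = 4.446×10^11 m³ of water.
Total added water ≈ 4.241×10^12 m³ over 3.64×10^14 m² → Δh = 0.0117 m = 1.17 cm.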